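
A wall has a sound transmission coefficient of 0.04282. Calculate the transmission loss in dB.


Given values:
  tau = 0.04282
Formula: TL = 10 * log10(1 / tau)
Compute 1 / tau = 1 / 0.04282 = 23.3536
Compute log10(23.3536) = 1.368354
TL = 10 * 1.368354 = 13.68

13.68 dB


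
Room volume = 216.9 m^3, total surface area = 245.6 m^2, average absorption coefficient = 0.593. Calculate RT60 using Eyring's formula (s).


Given values:
  V = 216.9 m^3, S = 245.6 m^2, alpha = 0.593
Formula: RT60 = 0.161 * V / (-S * ln(1 - alpha))
Compute ln(1 - 0.593) = ln(0.407) = -0.898942
Denominator: -245.6 * -0.898942 = 220.7802
Numerator: 0.161 * 216.9 = 34.9209
RT60 = 34.9209 / 220.7802 = 0.158

0.158 s


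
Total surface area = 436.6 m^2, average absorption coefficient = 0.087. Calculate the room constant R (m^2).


Given values:
  S = 436.6 m^2, alpha = 0.087
Formula: R = S * alpha / (1 - alpha)
Numerator: 436.6 * 0.087 = 37.9842
Denominator: 1 - 0.087 = 0.913
R = 37.9842 / 0.913 = 41.6

41.6 m^2


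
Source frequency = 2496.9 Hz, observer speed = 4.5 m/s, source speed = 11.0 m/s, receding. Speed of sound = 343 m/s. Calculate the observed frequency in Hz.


Given values:
  f_s = 2496.9 Hz, v_o = 4.5 m/s, v_s = 11.0 m/s
  Direction: receding
Formula: f_o = f_s * (c - v_o) / (c + v_s)
Numerator: c - v_o = 343 - 4.5 = 338.5
Denominator: c + v_s = 343 + 11.0 = 354.0
f_o = 2496.9 * 338.5 / 354.0 = 2387.57

2387.57 Hz


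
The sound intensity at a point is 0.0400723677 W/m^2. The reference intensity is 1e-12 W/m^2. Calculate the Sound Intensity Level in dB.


Given values:
  I = 0.0400723677 W/m^2
  I_ref = 1e-12 W/m^2
Formula: SIL = 10 * log10(I / I_ref)
Compute ratio: I / I_ref = 40072367700
Compute log10: log10(40072367700) = 10.602845
Multiply: SIL = 10 * 10.602845 = 106.03

106.03 dB


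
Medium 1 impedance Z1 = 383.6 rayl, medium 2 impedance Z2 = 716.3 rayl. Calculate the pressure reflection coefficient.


Given values:
  Z1 = 383.6 rayl, Z2 = 716.3 rayl
Formula: R = (Z2 - Z1) / (Z2 + Z1)
Numerator: Z2 - Z1 = 716.3 - 383.6 = 332.7
Denominator: Z2 + Z1 = 716.3 + 383.6 = 1099.9
R = 332.7 / 1099.9 = 0.3025

0.3025


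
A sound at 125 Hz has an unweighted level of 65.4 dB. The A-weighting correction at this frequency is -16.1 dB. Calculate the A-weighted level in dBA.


Given values:
  SPL = 65.4 dB
  A-weighting at 125 Hz = -16.1 dB
Formula: L_A = SPL + A_weight
L_A = 65.4 + (-16.1)
L_A = 49.3

49.3 dBA


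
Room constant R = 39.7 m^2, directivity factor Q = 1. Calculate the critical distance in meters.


Given values:
  R = 39.7 m^2, Q = 1
Formula: d_c = 0.141 * sqrt(Q * R)
Compute Q * R = 1 * 39.7 = 39.7
Compute sqrt(39.7) = 6.3008
d_c = 0.141 * 6.3008 = 0.888

0.888 m


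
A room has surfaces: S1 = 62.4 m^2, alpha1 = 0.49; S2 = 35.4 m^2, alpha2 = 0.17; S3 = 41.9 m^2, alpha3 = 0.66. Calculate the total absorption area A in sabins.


Given surfaces:
  Surface 1: 62.4 * 0.49 = 30.576
  Surface 2: 35.4 * 0.17 = 6.018
  Surface 3: 41.9 * 0.66 = 27.654
Formula: A = sum(Si * alpha_i)
A = 30.576 + 6.018 + 27.654
A = 64.25

64.25 sabins


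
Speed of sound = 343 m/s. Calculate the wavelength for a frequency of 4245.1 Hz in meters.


Given values:
  c = 343 m/s, f = 4245.1 Hz
Formula: lambda = c / f
lambda = 343 / 4245.1
lambda = 0.0808

0.0808 m


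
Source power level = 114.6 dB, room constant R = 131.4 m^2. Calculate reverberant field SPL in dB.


Given values:
  Lw = 114.6 dB, R = 131.4 m^2
Formula: SPL = Lw + 10 * log10(4 / R)
Compute 4 / R = 4 / 131.4 = 0.030441
Compute 10 * log10(0.030441) = -15.1654
SPL = 114.6 + (-15.1654) = 99.43

99.43 dB


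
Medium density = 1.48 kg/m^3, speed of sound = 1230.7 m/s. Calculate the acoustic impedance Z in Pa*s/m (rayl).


Given values:
  rho = 1.48 kg/m^3
  c = 1230.7 m/s
Formula: Z = rho * c
Z = 1.48 * 1230.7
Z = 1821.44

1821.44 rayl


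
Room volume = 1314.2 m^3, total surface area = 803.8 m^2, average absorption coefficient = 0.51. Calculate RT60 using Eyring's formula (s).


Given values:
  V = 1314.2 m^3, S = 803.8 m^2, alpha = 0.51
Formula: RT60 = 0.161 * V / (-S * ln(1 - alpha))
Compute ln(1 - 0.51) = ln(0.49) = -0.71335
Denominator: -803.8 * -0.71335 = 573.3907
Numerator: 0.161 * 1314.2 = 211.5862
RT60 = 211.5862 / 573.3907 = 0.369

0.369 s


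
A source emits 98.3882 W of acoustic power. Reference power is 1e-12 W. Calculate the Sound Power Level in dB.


Given values:
  W = 98.3882 W
  W_ref = 1e-12 W
Formula: SWL = 10 * log10(W / W_ref)
Compute ratio: W / W_ref = 98388200000000
Compute log10: log10(98388200000000) = 13.992943
Multiply: SWL = 10 * 13.992943 = 139.93

139.93 dB


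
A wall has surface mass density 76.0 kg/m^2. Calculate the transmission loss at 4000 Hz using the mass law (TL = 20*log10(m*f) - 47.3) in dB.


Given values:
  m = 76.0 kg/m^2, f = 4000 Hz
Formula: TL = 20 * log10(m * f) - 47.3
Compute m * f = 76.0 * 4000 = 304000.0
Compute log10(304000.0) = 5.482874
Compute 20 * 5.482874 = 109.6575
TL = 109.6575 - 47.3 = 62.36

62.36 dB


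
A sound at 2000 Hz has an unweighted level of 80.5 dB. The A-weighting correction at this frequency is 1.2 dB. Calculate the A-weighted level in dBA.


Given values:
  SPL = 80.5 dB
  A-weighting at 2000 Hz = 1.2 dB
Formula: L_A = SPL + A_weight
L_A = 80.5 + (1.2)
L_A = 81.7

81.7 dBA


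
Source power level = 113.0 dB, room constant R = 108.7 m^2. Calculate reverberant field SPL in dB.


Given values:
  Lw = 113.0 dB, R = 108.7 m^2
Formula: SPL = Lw + 10 * log10(4 / R)
Compute 4 / R = 4 / 108.7 = 0.036799
Compute 10 * log10(0.036799) = -14.3416
SPL = 113.0 + (-14.3416) = 98.66

98.66 dB


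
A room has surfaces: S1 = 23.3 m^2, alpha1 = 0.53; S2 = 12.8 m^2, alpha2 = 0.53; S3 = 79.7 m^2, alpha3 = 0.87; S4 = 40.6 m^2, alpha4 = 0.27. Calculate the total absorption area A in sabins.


Given surfaces:
  Surface 1: 23.3 * 0.53 = 12.349
  Surface 2: 12.8 * 0.53 = 6.784
  Surface 3: 79.7 * 0.87 = 69.339
  Surface 4: 40.6 * 0.27 = 10.962
Formula: A = sum(Si * alpha_i)
A = 12.349 + 6.784 + 69.339 + 10.962
A = 99.43

99.43 sabins


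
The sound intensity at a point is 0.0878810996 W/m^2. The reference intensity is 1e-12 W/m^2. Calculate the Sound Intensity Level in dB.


Given values:
  I = 0.0878810996 W/m^2
  I_ref = 1e-12 W/m^2
Formula: SIL = 10 * log10(I / I_ref)
Compute ratio: I / I_ref = 87881099600
Compute log10: log10(87881099600) = 10.943895
Multiply: SIL = 10 * 10.943895 = 109.44

109.44 dB


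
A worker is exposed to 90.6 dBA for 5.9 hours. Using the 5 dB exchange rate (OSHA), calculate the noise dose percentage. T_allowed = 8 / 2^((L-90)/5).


Given values:
  L = 90.6 dBA, T = 5.9 hours
Formula: T_allowed = 8 / 2^((L - 90) / 5)
Compute exponent: (90.6 - 90) / 5 = 0.12
Compute 2^(0.12) = 1.086735
T_allowed = 8 / 1.086735 = 7.3615 hours
Dose = (T / T_allowed) * 100
Dose = (5.9 / 7.3615) * 100 = 80.15

80.15 %


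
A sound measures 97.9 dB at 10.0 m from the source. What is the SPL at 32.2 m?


Given values:
  SPL1 = 97.9 dB, r1 = 10.0 m, r2 = 32.2 m
Formula: SPL2 = SPL1 - 20 * log10(r2 / r1)
Compute ratio: r2 / r1 = 32.2 / 10.0 = 3.22
Compute log10: log10(3.22) = 0.507856
Compute drop: 20 * 0.507856 = 10.1571
SPL2 = 97.9 - 10.1571 = 87.74

87.74 dB


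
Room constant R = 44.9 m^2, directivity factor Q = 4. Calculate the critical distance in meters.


Given values:
  R = 44.9 m^2, Q = 4
Formula: d_c = 0.141 * sqrt(Q * R)
Compute Q * R = 4 * 44.9 = 179.6
Compute sqrt(179.6) = 13.4015
d_c = 0.141 * 13.4015 = 1.89

1.89 m


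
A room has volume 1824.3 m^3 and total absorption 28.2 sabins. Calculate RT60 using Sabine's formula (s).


Given values:
  V = 1824.3 m^3
  A = 28.2 sabins
Formula: RT60 = 0.161 * V / A
Numerator: 0.161 * 1824.3 = 293.7123
RT60 = 293.7123 / 28.2 = 10.415

10.415 s


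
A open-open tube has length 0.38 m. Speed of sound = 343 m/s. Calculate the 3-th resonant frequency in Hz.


Given values:
  Tube type: open-open, L = 0.38 m, c = 343 m/s, n = 3
Formula: f_n = n * c / (2 * L)
Compute 2 * L = 2 * 0.38 = 0.76
f = 3 * 343 / 0.76
f = 1353.95

1353.95 Hz


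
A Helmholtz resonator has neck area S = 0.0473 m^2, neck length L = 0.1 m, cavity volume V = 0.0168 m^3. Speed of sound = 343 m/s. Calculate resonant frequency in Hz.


Given values:
  S = 0.0473 m^2, L = 0.1 m, V = 0.0168 m^3, c = 343 m/s
Formula: f = (c / (2*pi)) * sqrt(S / (V * L))
Compute V * L = 0.0168 * 0.1 = 0.00168
Compute S / (V * L) = 0.0473 / 0.00168 = 28.1548
Compute sqrt(28.1548) = 5.30611
Compute c / (2*pi) = 343 / 6.283185 = 54.590148
f = 54.590148 * 5.30611 = 289.66

289.66 Hz


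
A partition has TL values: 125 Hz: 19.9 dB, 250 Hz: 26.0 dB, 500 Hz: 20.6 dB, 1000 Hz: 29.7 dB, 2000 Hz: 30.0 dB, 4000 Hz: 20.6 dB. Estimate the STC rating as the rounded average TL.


Given TL values at each frequency:
  125 Hz: 19.9 dB
  250 Hz: 26.0 dB
  500 Hz: 20.6 dB
  1000 Hz: 29.7 dB
  2000 Hz: 30.0 dB
  4000 Hz: 20.6 dB
Formula: STC ~ round(average of TL values)
Sum = 19.9 + 26.0 + 20.6 + 29.7 + 30.0 + 20.6 = 146.8
Average = 146.8 / 6 = 24.47
Rounded: 24

24


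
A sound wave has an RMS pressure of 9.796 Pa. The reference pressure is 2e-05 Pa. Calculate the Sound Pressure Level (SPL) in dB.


Given values:
  p = 9.796 Pa
  p_ref = 2e-05 Pa
Formula: SPL = 20 * log10(p / p_ref)
Compute ratio: p / p_ref = 9.796 / 2e-05 = 489800
Compute log10: log10(489800) = 5.690019
Multiply: SPL = 20 * 5.690019 = 113.8

113.8 dB


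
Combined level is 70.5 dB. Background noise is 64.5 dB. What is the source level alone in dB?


Given values:
  L_total = 70.5 dB, L_bg = 64.5 dB
Formula: L_source = 10 * log10(10^(L_total/10) - 10^(L_bg/10))
Convert to linear:
  10^(70.5/10) = 11220184.543
  10^(64.5/10) = 2818382.9313
Difference: 11220184.543 - 2818382.9313 = 8401801.6117
L_source = 10 * log10(8401801.6117) = 69.24

69.24 dB


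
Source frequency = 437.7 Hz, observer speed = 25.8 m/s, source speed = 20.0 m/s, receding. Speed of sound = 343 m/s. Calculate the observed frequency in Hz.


Given values:
  f_s = 437.7 Hz, v_o = 25.8 m/s, v_s = 20.0 m/s
  Direction: receding
Formula: f_o = f_s * (c - v_o) / (c + v_s)
Numerator: c - v_o = 343 - 25.8 = 317.2
Denominator: c + v_s = 343 + 20.0 = 363.0
f_o = 437.7 * 317.2 / 363.0 = 382.48

382.48 Hz


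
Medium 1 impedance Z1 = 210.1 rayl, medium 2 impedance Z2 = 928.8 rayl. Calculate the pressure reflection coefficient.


Given values:
  Z1 = 210.1 rayl, Z2 = 928.8 rayl
Formula: R = (Z2 - Z1) / (Z2 + Z1)
Numerator: Z2 - Z1 = 928.8 - 210.1 = 718.7
Denominator: Z2 + Z1 = 928.8 + 210.1 = 1138.9
R = 718.7 / 1138.9 = 0.631

0.631


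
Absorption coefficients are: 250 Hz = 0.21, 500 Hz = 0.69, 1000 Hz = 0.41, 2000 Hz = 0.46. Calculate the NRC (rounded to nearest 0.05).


Given values:
  a_250 = 0.21, a_500 = 0.69
  a_1000 = 0.41, a_2000 = 0.46
Formula: NRC = (a250 + a500 + a1000 + a2000) / 4
Sum = 0.21 + 0.69 + 0.41 + 0.46 = 1.77
NRC = 1.77 / 4 = 0.4425
Rounded to nearest 0.05: 0.45

0.45


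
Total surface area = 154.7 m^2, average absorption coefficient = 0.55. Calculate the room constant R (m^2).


Given values:
  S = 154.7 m^2, alpha = 0.55
Formula: R = S * alpha / (1 - alpha)
Numerator: 154.7 * 0.55 = 85.085
Denominator: 1 - 0.55 = 0.45
R = 85.085 / 0.45 = 189.08

189.08 m^2


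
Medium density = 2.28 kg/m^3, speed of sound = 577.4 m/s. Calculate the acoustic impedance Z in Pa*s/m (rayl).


Given values:
  rho = 2.28 kg/m^3
  c = 577.4 m/s
Formula: Z = rho * c
Z = 2.28 * 577.4
Z = 1316.47

1316.47 rayl


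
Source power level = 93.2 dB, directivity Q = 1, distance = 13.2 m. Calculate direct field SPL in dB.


Given values:
  Lw = 93.2 dB, Q = 1, r = 13.2 m
Formula: SPL = Lw + 10 * log10(Q / (4 * pi * r^2))
Compute 4 * pi * r^2 = 4 * pi * 13.2^2 = 2189.5644
Compute Q / denom = 1 / 2189.5644 = 0.00045671
Compute 10 * log10(0.00045671) = -33.4036
SPL = 93.2 + (-33.4036) = 59.8

59.8 dB


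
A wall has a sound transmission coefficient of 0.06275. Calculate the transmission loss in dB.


Given values:
  tau = 0.06275
Formula: TL = 10 * log10(1 / tau)
Compute 1 / tau = 1 / 0.06275 = 15.9363
Compute log10(15.9363) = 1.202387
TL = 10 * 1.202387 = 12.02

12.02 dB


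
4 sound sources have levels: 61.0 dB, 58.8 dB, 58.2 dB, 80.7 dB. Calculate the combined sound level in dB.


Formula: L_total = 10 * log10( sum(10^(Li/10)) )
  Source 1: 10^(61.0/10) = 1258925.4118
  Source 2: 10^(58.8/10) = 758577.575
  Source 3: 10^(58.2/10) = 660693.448
  Source 4: 10^(80.7/10) = 117489755.494
Sum of linear values = 120167951.9288
L_total = 10 * log10(120167951.9288) = 80.8

80.8 dB


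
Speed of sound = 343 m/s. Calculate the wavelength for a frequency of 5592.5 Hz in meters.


Given values:
  c = 343 m/s, f = 5592.5 Hz
Formula: lambda = c / f
lambda = 343 / 5592.5
lambda = 0.0613

0.0613 m


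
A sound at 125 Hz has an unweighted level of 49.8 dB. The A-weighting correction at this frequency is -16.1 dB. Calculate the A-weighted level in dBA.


Given values:
  SPL = 49.8 dB
  A-weighting at 125 Hz = -16.1 dB
Formula: L_A = SPL + A_weight
L_A = 49.8 + (-16.1)
L_A = 33.7

33.7 dBA


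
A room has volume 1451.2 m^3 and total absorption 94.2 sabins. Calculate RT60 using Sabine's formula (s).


Given values:
  V = 1451.2 m^3
  A = 94.2 sabins
Formula: RT60 = 0.161 * V / A
Numerator: 0.161 * 1451.2 = 233.6432
RT60 = 233.6432 / 94.2 = 2.48

2.48 s


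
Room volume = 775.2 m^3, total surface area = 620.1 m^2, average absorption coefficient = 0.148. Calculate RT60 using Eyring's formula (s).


Given values:
  V = 775.2 m^3, S = 620.1 m^2, alpha = 0.148
Formula: RT60 = 0.161 * V / (-S * ln(1 - alpha))
Compute ln(1 - 0.148) = ln(0.852) = -0.160169
Denominator: -620.1 * -0.160169 = 99.3208
Numerator: 0.161 * 775.2 = 124.8072
RT60 = 124.8072 / 99.3208 = 1.257

1.257 s


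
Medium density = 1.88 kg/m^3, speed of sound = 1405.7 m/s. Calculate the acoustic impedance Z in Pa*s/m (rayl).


Given values:
  rho = 1.88 kg/m^3
  c = 1405.7 m/s
Formula: Z = rho * c
Z = 1.88 * 1405.7
Z = 2642.72

2642.72 rayl


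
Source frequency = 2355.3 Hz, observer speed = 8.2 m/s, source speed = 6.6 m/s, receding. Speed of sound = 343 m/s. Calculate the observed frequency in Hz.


Given values:
  f_s = 2355.3 Hz, v_o = 8.2 m/s, v_s = 6.6 m/s
  Direction: receding
Formula: f_o = f_s * (c - v_o) / (c + v_s)
Numerator: c - v_o = 343 - 8.2 = 334.8
Denominator: c + v_s = 343 + 6.6 = 349.6
f_o = 2355.3 * 334.8 / 349.6 = 2255.59

2255.59 Hz


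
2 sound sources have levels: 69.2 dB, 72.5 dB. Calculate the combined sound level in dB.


Formula: L_total = 10 * log10( sum(10^(Li/10)) )
  Source 1: 10^(69.2/10) = 8317637.711
  Source 2: 10^(72.5/10) = 17782794.1004
Sum of linear values = 26100431.8114
L_total = 10 * log10(26100431.8114) = 74.17

74.17 dB


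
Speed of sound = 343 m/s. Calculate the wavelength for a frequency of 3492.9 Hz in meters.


Given values:
  c = 343 m/s, f = 3492.9 Hz
Formula: lambda = c / f
lambda = 343 / 3492.9
lambda = 0.0982

0.0982 m


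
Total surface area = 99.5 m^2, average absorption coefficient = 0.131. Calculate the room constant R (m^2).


Given values:
  S = 99.5 m^2, alpha = 0.131
Formula: R = S * alpha / (1 - alpha)
Numerator: 99.5 * 0.131 = 13.0345
Denominator: 1 - 0.131 = 0.869
R = 13.0345 / 0.869 = 15.0

15.0 m^2


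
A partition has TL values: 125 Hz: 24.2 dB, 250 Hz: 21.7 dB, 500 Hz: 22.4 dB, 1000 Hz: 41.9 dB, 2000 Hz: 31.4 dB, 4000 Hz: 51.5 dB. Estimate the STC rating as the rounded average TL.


Given TL values at each frequency:
  125 Hz: 24.2 dB
  250 Hz: 21.7 dB
  500 Hz: 22.4 dB
  1000 Hz: 41.9 dB
  2000 Hz: 31.4 dB
  4000 Hz: 51.5 dB
Formula: STC ~ round(average of TL values)
Sum = 24.2 + 21.7 + 22.4 + 41.9 + 31.4 + 51.5 = 193.1
Average = 193.1 / 6 = 32.18
Rounded: 32

32


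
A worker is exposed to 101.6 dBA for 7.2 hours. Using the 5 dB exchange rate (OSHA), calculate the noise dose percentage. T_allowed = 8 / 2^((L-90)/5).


Given values:
  L = 101.6 dBA, T = 7.2 hours
Formula: T_allowed = 8 / 2^((L - 90) / 5)
Compute exponent: (101.6 - 90) / 5 = 2.32
Compute 2^(2.32) = 4.993322
T_allowed = 8 / 4.993322 = 1.60214 hours
Dose = (T / T_allowed) * 100
Dose = (7.2 / 1.60214) * 100 = 449.4

449.4 %


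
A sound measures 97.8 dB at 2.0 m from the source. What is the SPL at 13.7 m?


Given values:
  SPL1 = 97.8 dB, r1 = 2.0 m, r2 = 13.7 m
Formula: SPL2 = SPL1 - 20 * log10(r2 / r1)
Compute ratio: r2 / r1 = 13.7 / 2.0 = 6.85
Compute log10: log10(6.85) = 0.835691
Compute drop: 20 * 0.835691 = 16.7138
SPL2 = 97.8 - 16.7138 = 81.09

81.09 dB


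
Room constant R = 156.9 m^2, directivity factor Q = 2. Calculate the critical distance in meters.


Given values:
  R = 156.9 m^2, Q = 2
Formula: d_c = 0.141 * sqrt(Q * R)
Compute Q * R = 2 * 156.9 = 313.8
Compute sqrt(313.8) = 17.7144
d_c = 0.141 * 17.7144 = 2.498

2.498 m


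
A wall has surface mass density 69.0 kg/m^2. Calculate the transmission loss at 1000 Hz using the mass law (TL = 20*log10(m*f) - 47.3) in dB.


Given values:
  m = 69.0 kg/m^2, f = 1000 Hz
Formula: TL = 20 * log10(m * f) - 47.3
Compute m * f = 69.0 * 1000 = 69000.0
Compute log10(69000.0) = 4.838849
Compute 20 * 4.838849 = 96.777
TL = 96.777 - 47.3 = 49.48

49.48 dB


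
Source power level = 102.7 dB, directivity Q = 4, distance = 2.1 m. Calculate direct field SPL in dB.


Given values:
  Lw = 102.7 dB, Q = 4, r = 2.1 m
Formula: SPL = Lw + 10 * log10(Q / (4 * pi * r^2))
Compute 4 * pi * r^2 = 4 * pi * 2.1^2 = 55.4177
Compute Q / denom = 4 / 55.4177 = 0.07217911
Compute 10 * log10(0.07217911) = -11.4159
SPL = 102.7 + (-11.4159) = 91.28

91.28 dB


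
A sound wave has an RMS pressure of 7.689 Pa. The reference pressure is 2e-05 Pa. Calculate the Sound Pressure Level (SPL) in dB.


Given values:
  p = 7.689 Pa
  p_ref = 2e-05 Pa
Formula: SPL = 20 * log10(p / p_ref)
Compute ratio: p / p_ref = 7.689 / 2e-05 = 384450
Compute log10: log10(384450) = 5.58484
Multiply: SPL = 20 * 5.58484 = 111.7

111.7 dB


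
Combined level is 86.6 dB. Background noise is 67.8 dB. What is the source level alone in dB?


Given values:
  L_total = 86.6 dB, L_bg = 67.8 dB
Formula: L_source = 10 * log10(10^(L_total/10) - 10^(L_bg/10))
Convert to linear:
  10^(86.6/10) = 457088189.6149
  10^(67.8/10) = 6025595.8607
Difference: 457088189.6149 - 6025595.8607 = 451062593.7542
L_source = 10 * log10(451062593.7542) = 86.54

86.54 dB


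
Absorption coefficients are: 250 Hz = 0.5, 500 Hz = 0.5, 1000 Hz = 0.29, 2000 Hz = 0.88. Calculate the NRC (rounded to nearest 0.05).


Given values:
  a_250 = 0.5, a_500 = 0.5
  a_1000 = 0.29, a_2000 = 0.88
Formula: NRC = (a250 + a500 + a1000 + a2000) / 4
Sum = 0.5 + 0.5 + 0.29 + 0.88 = 2.17
NRC = 2.17 / 4 = 0.5425
Rounded to nearest 0.05: 0.55

0.55


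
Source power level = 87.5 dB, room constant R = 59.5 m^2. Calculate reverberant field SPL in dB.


Given values:
  Lw = 87.5 dB, R = 59.5 m^2
Formula: SPL = Lw + 10 * log10(4 / R)
Compute 4 / R = 4 / 59.5 = 0.067227
Compute 10 * log10(0.067227) = -11.7246
SPL = 87.5 + (-11.7246) = 75.78

75.78 dB


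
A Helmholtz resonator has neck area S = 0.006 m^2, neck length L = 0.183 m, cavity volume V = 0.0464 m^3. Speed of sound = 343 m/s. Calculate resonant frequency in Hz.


Given values:
  S = 0.006 m^2, L = 0.183 m, V = 0.0464 m^3, c = 343 m/s
Formula: f = (c / (2*pi)) * sqrt(S / (V * L))
Compute V * L = 0.0464 * 0.183 = 0.0084912
Compute S / (V * L) = 0.006 / 0.0084912 = 0.7066
Compute sqrt(0.7066) = 0.840595
Compute c / (2*pi) = 343 / 6.283185 = 54.590148
f = 54.590148 * 0.840595 = 45.89

45.89 Hz


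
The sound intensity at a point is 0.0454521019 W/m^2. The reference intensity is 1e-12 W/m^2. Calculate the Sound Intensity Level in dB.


Given values:
  I = 0.0454521019 W/m^2
  I_ref = 1e-12 W/m^2
Formula: SIL = 10 * log10(I / I_ref)
Compute ratio: I / I_ref = 45452101900
Compute log10: log10(45452101900) = 10.657554
Multiply: SIL = 10 * 10.657554 = 106.58

106.58 dB


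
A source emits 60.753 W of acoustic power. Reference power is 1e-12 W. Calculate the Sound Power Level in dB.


Given values:
  W = 60.753 W
  W_ref = 1e-12 W
Formula: SWL = 10 * log10(W / W_ref)
Compute ratio: W / W_ref = 60753000000000
Compute log10: log10(60753000000000) = 13.783568
Multiply: SWL = 10 * 13.783568 = 137.84

137.84 dB


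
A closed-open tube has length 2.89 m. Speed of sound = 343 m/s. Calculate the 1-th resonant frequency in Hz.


Given values:
  Tube type: closed-open, L = 2.89 m, c = 343 m/s, n = 1
Formula: f_n = (2n - 1) * c / (4 * L)
Compute 2n - 1 = 2*1 - 1 = 1
Compute 4 * L = 4 * 2.89 = 11.56
f = 1 * 343 / 11.56
f = 29.67

29.67 Hz


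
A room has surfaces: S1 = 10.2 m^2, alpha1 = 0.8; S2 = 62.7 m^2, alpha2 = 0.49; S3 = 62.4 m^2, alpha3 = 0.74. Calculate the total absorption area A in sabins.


Given surfaces:
  Surface 1: 10.2 * 0.8 = 8.16
  Surface 2: 62.7 * 0.49 = 30.723
  Surface 3: 62.4 * 0.74 = 46.176
Formula: A = sum(Si * alpha_i)
A = 8.16 + 30.723 + 46.176
A = 85.06

85.06 sabins


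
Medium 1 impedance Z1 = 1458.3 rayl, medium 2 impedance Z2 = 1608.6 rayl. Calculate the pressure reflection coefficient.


Given values:
  Z1 = 1458.3 rayl, Z2 = 1608.6 rayl
Formula: R = (Z2 - Z1) / (Z2 + Z1)
Numerator: Z2 - Z1 = 1608.6 - 1458.3 = 150.3
Denominator: Z2 + Z1 = 1608.6 + 1458.3 = 3066.9
R = 150.3 / 3066.9 = 0.049

0.049


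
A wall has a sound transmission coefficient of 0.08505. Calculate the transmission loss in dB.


Given values:
  tau = 0.08505
Formula: TL = 10 * log10(1 / tau)
Compute 1 / tau = 1 / 0.08505 = 11.7578
Compute log10(11.7578) = 1.070326
TL = 10 * 1.070326 = 10.7

10.7 dB


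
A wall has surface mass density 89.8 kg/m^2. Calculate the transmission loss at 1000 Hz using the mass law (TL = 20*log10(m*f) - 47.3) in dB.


Given values:
  m = 89.8 kg/m^2, f = 1000 Hz
Formula: TL = 20 * log10(m * f) - 47.3
Compute m * f = 89.8 * 1000 = 89800.0
Compute log10(89800.0) = 4.953276
Compute 20 * 4.953276 = 99.0655
TL = 99.0655 - 47.3 = 51.77

51.77 dB


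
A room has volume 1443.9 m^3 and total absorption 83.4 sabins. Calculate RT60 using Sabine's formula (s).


Given values:
  V = 1443.9 m^3
  A = 83.4 sabins
Formula: RT60 = 0.161 * V / A
Numerator: 0.161 * 1443.9 = 232.4679
RT60 = 232.4679 / 83.4 = 2.787

2.787 s


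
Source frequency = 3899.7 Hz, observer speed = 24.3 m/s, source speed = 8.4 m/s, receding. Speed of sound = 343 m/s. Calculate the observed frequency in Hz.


Given values:
  f_s = 3899.7 Hz, v_o = 24.3 m/s, v_s = 8.4 m/s
  Direction: receding
Formula: f_o = f_s * (c - v_o) / (c + v_s)
Numerator: c - v_o = 343 - 24.3 = 318.7
Denominator: c + v_s = 343 + 8.4 = 351.4
f_o = 3899.7 * 318.7 / 351.4 = 3536.81

3536.81 Hz


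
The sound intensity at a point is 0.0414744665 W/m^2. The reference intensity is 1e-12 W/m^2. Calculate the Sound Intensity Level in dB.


Given values:
  I = 0.0414744665 W/m^2
  I_ref = 1e-12 W/m^2
Formula: SIL = 10 * log10(I / I_ref)
Compute ratio: I / I_ref = 41474466500
Compute log10: log10(41474466500) = 10.617781
Multiply: SIL = 10 * 10.617781 = 106.18

106.18 dB


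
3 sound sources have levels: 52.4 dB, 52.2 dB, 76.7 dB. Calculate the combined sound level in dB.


Formula: L_total = 10 * log10( sum(10^(Li/10)) )
  Source 1: 10^(52.4/10) = 173780.0829
  Source 2: 10^(52.2/10) = 165958.6907
  Source 3: 10^(76.7/10) = 46773514.1287
Sum of linear values = 47113252.9023
L_total = 10 * log10(47113252.9023) = 76.73

76.73 dB


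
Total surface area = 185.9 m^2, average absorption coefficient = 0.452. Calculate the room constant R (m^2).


Given values:
  S = 185.9 m^2, alpha = 0.452
Formula: R = S * alpha / (1 - alpha)
Numerator: 185.9 * 0.452 = 84.0268
Denominator: 1 - 0.452 = 0.548
R = 84.0268 / 0.548 = 153.33

153.33 m^2


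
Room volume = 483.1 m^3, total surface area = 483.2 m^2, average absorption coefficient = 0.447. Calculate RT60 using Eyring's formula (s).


Given values:
  V = 483.1 m^3, S = 483.2 m^2, alpha = 0.447
Formula: RT60 = 0.161 * V / (-S * ln(1 - alpha))
Compute ln(1 - 0.447) = ln(0.553) = -0.592397
Denominator: -483.2 * -0.592397 = 286.2462
Numerator: 0.161 * 483.1 = 77.7791
RT60 = 77.7791 / 286.2462 = 0.272

0.272 s


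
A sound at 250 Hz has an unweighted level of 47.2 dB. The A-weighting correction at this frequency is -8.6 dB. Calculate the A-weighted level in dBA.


Given values:
  SPL = 47.2 dB
  A-weighting at 250 Hz = -8.6 dB
Formula: L_A = SPL + A_weight
L_A = 47.2 + (-8.6)
L_A = 38.6

38.6 dBA


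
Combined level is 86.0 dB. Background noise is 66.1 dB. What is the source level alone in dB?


Given values:
  L_total = 86.0 dB, L_bg = 66.1 dB
Formula: L_source = 10 * log10(10^(L_total/10) - 10^(L_bg/10))
Convert to linear:
  10^(86.0/10) = 398107170.5535
  10^(66.1/10) = 4073802.778
Difference: 398107170.5535 - 4073802.778 = 394033367.7755
L_source = 10 * log10(394033367.7755) = 85.96

85.96 dB


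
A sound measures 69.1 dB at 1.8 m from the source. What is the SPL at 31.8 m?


Given values:
  SPL1 = 69.1 dB, r1 = 1.8 m, r2 = 31.8 m
Formula: SPL2 = SPL1 - 20 * log10(r2 / r1)
Compute ratio: r2 / r1 = 31.8 / 1.8 = 17.6667
Compute log10: log10(17.6667) = 1.247155
Compute drop: 20 * 1.247155 = 24.9431
SPL2 = 69.1 - 24.9431 = 44.16

44.16 dB


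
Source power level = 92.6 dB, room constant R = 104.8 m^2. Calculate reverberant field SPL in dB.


Given values:
  Lw = 92.6 dB, R = 104.8 m^2
Formula: SPL = Lw + 10 * log10(4 / R)
Compute 4 / R = 4 / 104.8 = 0.038168
Compute 10 * log10(0.038168) = -14.183
SPL = 92.6 + (-14.183) = 78.42

78.42 dB


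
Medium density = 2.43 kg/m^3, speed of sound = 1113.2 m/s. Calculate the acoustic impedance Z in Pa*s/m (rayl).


Given values:
  rho = 2.43 kg/m^3
  c = 1113.2 m/s
Formula: Z = rho * c
Z = 2.43 * 1113.2
Z = 2705.08

2705.08 rayl


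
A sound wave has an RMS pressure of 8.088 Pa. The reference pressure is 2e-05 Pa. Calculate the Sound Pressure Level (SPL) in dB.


Given values:
  p = 8.088 Pa
  p_ref = 2e-05 Pa
Formula: SPL = 20 * log10(p / p_ref)
Compute ratio: p / p_ref = 8.088 / 2e-05 = 404400
Compute log10: log10(404400) = 5.606811
Multiply: SPL = 20 * 5.606811 = 112.14

112.14 dB


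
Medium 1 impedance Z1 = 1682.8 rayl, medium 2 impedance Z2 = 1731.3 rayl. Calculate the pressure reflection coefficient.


Given values:
  Z1 = 1682.8 rayl, Z2 = 1731.3 rayl
Formula: R = (Z2 - Z1) / (Z2 + Z1)
Numerator: Z2 - Z1 = 1731.3 - 1682.8 = 48.5
Denominator: Z2 + Z1 = 1731.3 + 1682.8 = 3414.1
R = 48.5 / 3414.1 = 0.0142

0.0142


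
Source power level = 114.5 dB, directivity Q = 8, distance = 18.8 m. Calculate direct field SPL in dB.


Given values:
  Lw = 114.5 dB, Q = 8, r = 18.8 m
Formula: SPL = Lw + 10 * log10(Q / (4 * pi * r^2))
Compute 4 * pi * r^2 = 4 * pi * 18.8^2 = 4441.458
Compute Q / denom = 8 / 4441.458 = 0.00180121
Compute 10 * log10(0.00180121) = -27.4444
SPL = 114.5 + (-27.4444) = 87.06

87.06 dB


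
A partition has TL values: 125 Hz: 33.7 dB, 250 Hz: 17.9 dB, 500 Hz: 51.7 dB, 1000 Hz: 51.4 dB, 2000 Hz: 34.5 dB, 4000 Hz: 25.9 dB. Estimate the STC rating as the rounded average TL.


Given TL values at each frequency:
  125 Hz: 33.7 dB
  250 Hz: 17.9 dB
  500 Hz: 51.7 dB
  1000 Hz: 51.4 dB
  2000 Hz: 34.5 dB
  4000 Hz: 25.9 dB
Formula: STC ~ round(average of TL values)
Sum = 33.7 + 17.9 + 51.7 + 51.4 + 34.5 + 25.9 = 215.1
Average = 215.1 / 6 = 35.85
Rounded: 36

36


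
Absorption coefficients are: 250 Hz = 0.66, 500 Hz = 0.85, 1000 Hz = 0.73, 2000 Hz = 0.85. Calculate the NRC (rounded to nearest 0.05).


Given values:
  a_250 = 0.66, a_500 = 0.85
  a_1000 = 0.73, a_2000 = 0.85
Formula: NRC = (a250 + a500 + a1000 + a2000) / 4
Sum = 0.66 + 0.85 + 0.73 + 0.85 = 3.09
NRC = 3.09 / 4 = 0.7725
Rounded to nearest 0.05: 0.75

0.75


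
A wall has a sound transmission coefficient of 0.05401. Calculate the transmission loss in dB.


Given values:
  tau = 0.05401
Formula: TL = 10 * log10(1 / tau)
Compute 1 / tau = 1 / 0.05401 = 18.5151
Compute log10(18.5151) = 1.267526
TL = 10 * 1.267526 = 12.68

12.68 dB


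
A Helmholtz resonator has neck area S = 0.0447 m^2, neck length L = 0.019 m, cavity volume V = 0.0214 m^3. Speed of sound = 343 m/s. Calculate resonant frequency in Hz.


Given values:
  S = 0.0447 m^2, L = 0.019 m, V = 0.0214 m^3, c = 343 m/s
Formula: f = (c / (2*pi)) * sqrt(S / (V * L))
Compute V * L = 0.0214 * 0.019 = 0.0004066
Compute S / (V * L) = 0.0447 / 0.0004066 = 109.9361
Compute sqrt(109.9361) = 10.485042
Compute c / (2*pi) = 343 / 6.283185 = 54.590148
f = 54.590148 * 10.485042 = 572.38

572.38 Hz


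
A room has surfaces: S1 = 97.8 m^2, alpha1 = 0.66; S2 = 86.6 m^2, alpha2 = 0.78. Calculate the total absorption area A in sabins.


Given surfaces:
  Surface 1: 97.8 * 0.66 = 64.548
  Surface 2: 86.6 * 0.78 = 67.548
Formula: A = sum(Si * alpha_i)
A = 64.548 + 67.548
A = 132.1

132.1 sabins


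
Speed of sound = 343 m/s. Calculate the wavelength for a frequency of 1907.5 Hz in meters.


Given values:
  c = 343 m/s, f = 1907.5 Hz
Formula: lambda = c / f
lambda = 343 / 1907.5
lambda = 0.1798

0.1798 m


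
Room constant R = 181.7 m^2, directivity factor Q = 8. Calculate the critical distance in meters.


Given values:
  R = 181.7 m^2, Q = 8
Formula: d_c = 0.141 * sqrt(Q * R)
Compute Q * R = 8 * 181.7 = 1453.6
Compute sqrt(1453.6) = 38.1261
d_c = 0.141 * 38.1261 = 5.376

5.376 m


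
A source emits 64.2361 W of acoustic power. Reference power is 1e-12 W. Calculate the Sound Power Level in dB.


Given values:
  W = 64.2361 W
  W_ref = 1e-12 W
Formula: SWL = 10 * log10(W / W_ref)
Compute ratio: W / W_ref = 64236100000000
Compute log10: log10(64236100000000) = 13.807779
Multiply: SWL = 10 * 13.807779 = 138.08

138.08 dB


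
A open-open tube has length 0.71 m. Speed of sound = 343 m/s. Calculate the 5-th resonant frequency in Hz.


Given values:
  Tube type: open-open, L = 0.71 m, c = 343 m/s, n = 5
Formula: f_n = n * c / (2 * L)
Compute 2 * L = 2 * 0.71 = 1.42
f = 5 * 343 / 1.42
f = 1207.75

1207.75 Hz


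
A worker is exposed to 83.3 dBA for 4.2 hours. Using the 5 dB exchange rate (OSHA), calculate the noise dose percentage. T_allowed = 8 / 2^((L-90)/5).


Given values:
  L = 83.3 dBA, T = 4.2 hours
Formula: T_allowed = 8 / 2^((L - 90) / 5)
Compute exponent: (83.3 - 90) / 5 = -1.34
Compute 2^(-1.34) = 0.395021
T_allowed = 8 / 0.395021 = 20.252088 hours
Dose = (T / T_allowed) * 100
Dose = (4.2 / 20.252088) * 100 = 20.74

20.74 %


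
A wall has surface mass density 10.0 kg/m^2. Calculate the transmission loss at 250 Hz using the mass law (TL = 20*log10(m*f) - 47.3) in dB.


Given values:
  m = 10.0 kg/m^2, f = 250 Hz
Formula: TL = 20 * log10(m * f) - 47.3
Compute m * f = 10.0 * 250 = 2500.0
Compute log10(2500.0) = 3.39794
Compute 20 * 3.39794 = 67.9588
TL = 67.9588 - 47.3 = 20.66

20.66 dB


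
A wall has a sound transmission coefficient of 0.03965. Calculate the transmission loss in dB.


Given values:
  tau = 0.03965
Formula: TL = 10 * log10(1 / tau)
Compute 1 / tau = 1 / 0.03965 = 25.2207
Compute log10(25.2207) = 1.401757
TL = 10 * 1.401757 = 14.02

14.02 dB


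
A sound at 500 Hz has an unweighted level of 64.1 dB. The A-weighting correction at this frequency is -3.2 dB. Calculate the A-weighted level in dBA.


Given values:
  SPL = 64.1 dB
  A-weighting at 500 Hz = -3.2 dB
Formula: L_A = SPL + A_weight
L_A = 64.1 + (-3.2)
L_A = 60.9

60.9 dBA


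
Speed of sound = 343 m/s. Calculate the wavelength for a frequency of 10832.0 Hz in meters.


Given values:
  c = 343 m/s, f = 10832.0 Hz
Formula: lambda = c / f
lambda = 343 / 10832.0
lambda = 0.0317

0.0317 m


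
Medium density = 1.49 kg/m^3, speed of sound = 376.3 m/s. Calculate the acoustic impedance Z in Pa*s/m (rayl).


Given values:
  rho = 1.49 kg/m^3
  c = 376.3 m/s
Formula: Z = rho * c
Z = 1.49 * 376.3
Z = 560.69

560.69 rayl


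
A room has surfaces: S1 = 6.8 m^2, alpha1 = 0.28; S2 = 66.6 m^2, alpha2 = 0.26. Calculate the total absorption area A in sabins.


Given surfaces:
  Surface 1: 6.8 * 0.28 = 1.904
  Surface 2: 66.6 * 0.26 = 17.316
Formula: A = sum(Si * alpha_i)
A = 1.904 + 17.316
A = 19.22

19.22 sabins


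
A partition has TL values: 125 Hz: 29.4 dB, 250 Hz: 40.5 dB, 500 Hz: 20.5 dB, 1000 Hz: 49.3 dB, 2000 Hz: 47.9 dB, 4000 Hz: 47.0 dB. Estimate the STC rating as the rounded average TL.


Given TL values at each frequency:
  125 Hz: 29.4 dB
  250 Hz: 40.5 dB
  500 Hz: 20.5 dB
  1000 Hz: 49.3 dB
  2000 Hz: 47.9 dB
  4000 Hz: 47.0 dB
Formula: STC ~ round(average of TL values)
Sum = 29.4 + 40.5 + 20.5 + 49.3 + 47.9 + 47.0 = 234.6
Average = 234.6 / 6 = 39.1
Rounded: 39

39


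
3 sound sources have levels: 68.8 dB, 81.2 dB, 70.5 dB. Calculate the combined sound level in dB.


Formula: L_total = 10 * log10( sum(10^(Li/10)) )
  Source 1: 10^(68.8/10) = 7585775.7503
  Source 2: 10^(81.2/10) = 131825673.8556
  Source 3: 10^(70.5/10) = 11220184.543
Sum of linear values = 150631634.1489
L_total = 10 * log10(150631634.1489) = 81.78

81.78 dB


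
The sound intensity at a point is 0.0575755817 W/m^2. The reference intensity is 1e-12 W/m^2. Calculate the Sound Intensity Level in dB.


Given values:
  I = 0.0575755817 W/m^2
  I_ref = 1e-12 W/m^2
Formula: SIL = 10 * log10(I / I_ref)
Compute ratio: I / I_ref = 57575581700
Compute log10: log10(57575581700) = 10.760238
Multiply: SIL = 10 * 10.760238 = 107.6

107.6 dB


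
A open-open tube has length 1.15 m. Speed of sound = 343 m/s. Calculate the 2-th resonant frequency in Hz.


Given values:
  Tube type: open-open, L = 1.15 m, c = 343 m/s, n = 2
Formula: f_n = n * c / (2 * L)
Compute 2 * L = 2 * 1.15 = 2.3
f = 2 * 343 / 2.3
f = 298.26

298.26 Hz


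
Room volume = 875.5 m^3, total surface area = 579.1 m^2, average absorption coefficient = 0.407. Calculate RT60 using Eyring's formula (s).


Given values:
  V = 875.5 m^3, S = 579.1 m^2, alpha = 0.407
Formula: RT60 = 0.161 * V / (-S * ln(1 - alpha))
Compute ln(1 - 0.407) = ln(0.593) = -0.522561
Denominator: -579.1 * -0.522561 = 302.6151
Numerator: 0.161 * 875.5 = 140.9555
RT60 = 140.9555 / 302.6151 = 0.466

0.466 s


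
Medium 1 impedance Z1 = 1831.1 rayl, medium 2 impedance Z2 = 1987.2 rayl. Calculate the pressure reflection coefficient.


Given values:
  Z1 = 1831.1 rayl, Z2 = 1987.2 rayl
Formula: R = (Z2 - Z1) / (Z2 + Z1)
Numerator: Z2 - Z1 = 1987.2 - 1831.1 = 156.1
Denominator: Z2 + Z1 = 1987.2 + 1831.1 = 3818.3
R = 156.1 / 3818.3 = 0.0409

0.0409


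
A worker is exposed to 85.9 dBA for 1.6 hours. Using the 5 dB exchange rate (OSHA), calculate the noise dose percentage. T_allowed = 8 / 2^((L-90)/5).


Given values:
  L = 85.9 dBA, T = 1.6 hours
Formula: T_allowed = 8 / 2^((L - 90) / 5)
Compute exponent: (85.9 - 90) / 5 = -0.82
Compute 2^(-0.82) = 0.566442
T_allowed = 8 / 0.566442 = 14.123247 hours
Dose = (T / T_allowed) * 100
Dose = (1.6 / 14.123247) * 100 = 11.33

11.33 %


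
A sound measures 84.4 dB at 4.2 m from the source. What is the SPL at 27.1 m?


Given values:
  SPL1 = 84.4 dB, r1 = 4.2 m, r2 = 27.1 m
Formula: SPL2 = SPL1 - 20 * log10(r2 / r1)
Compute ratio: r2 / r1 = 27.1 / 4.2 = 6.4524
Compute log10: log10(6.4524) = 0.809721
Compute drop: 20 * 0.809721 = 16.1944
SPL2 = 84.4 - 16.1944 = 68.21

68.21 dB


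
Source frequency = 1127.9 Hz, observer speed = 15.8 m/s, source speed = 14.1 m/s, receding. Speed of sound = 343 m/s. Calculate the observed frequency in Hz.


Given values:
  f_s = 1127.9 Hz, v_o = 15.8 m/s, v_s = 14.1 m/s
  Direction: receding
Formula: f_o = f_s * (c - v_o) / (c + v_s)
Numerator: c - v_o = 343 - 15.8 = 327.2
Denominator: c + v_s = 343 + 14.1 = 357.1
f_o = 1127.9 * 327.2 / 357.1 = 1033.46

1033.46 Hz


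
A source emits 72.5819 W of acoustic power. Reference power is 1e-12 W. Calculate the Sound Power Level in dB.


Given values:
  W = 72.5819 W
  W_ref = 1e-12 W
Formula: SWL = 10 * log10(W / W_ref)
Compute ratio: W / W_ref = 72581900000000
Compute log10: log10(72581900000000) = 13.860828
Multiply: SWL = 10 * 13.860828 = 138.61

138.61 dB


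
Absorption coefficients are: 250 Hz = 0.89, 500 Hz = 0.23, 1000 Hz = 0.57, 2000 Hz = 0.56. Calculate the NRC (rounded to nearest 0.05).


Given values:
  a_250 = 0.89, a_500 = 0.23
  a_1000 = 0.57, a_2000 = 0.56
Formula: NRC = (a250 + a500 + a1000 + a2000) / 4
Sum = 0.89 + 0.23 + 0.57 + 0.56 = 2.25
NRC = 2.25 / 4 = 0.5625
Rounded to nearest 0.05: 0.55

0.55


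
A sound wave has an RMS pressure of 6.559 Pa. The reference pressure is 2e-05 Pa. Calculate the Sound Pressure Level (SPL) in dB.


Given values:
  p = 6.559 Pa
  p_ref = 2e-05 Pa
Formula: SPL = 20 * log10(p / p_ref)
Compute ratio: p / p_ref = 6.559 / 2e-05 = 327950
Compute log10: log10(327950) = 5.515808
Multiply: SPL = 20 * 5.515808 = 110.32

110.32 dB


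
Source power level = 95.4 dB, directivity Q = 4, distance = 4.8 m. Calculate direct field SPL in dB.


Given values:
  Lw = 95.4 dB, Q = 4, r = 4.8 m
Formula: SPL = Lw + 10 * log10(Q / (4 * pi * r^2))
Compute 4 * pi * r^2 = 4 * pi * 4.8^2 = 289.5292
Compute Q / denom = 4 / 289.5292 = 0.01381553
Compute 10 * log10(0.01381553) = -18.5963
SPL = 95.4 + (-18.5963) = 76.8

76.8 dB


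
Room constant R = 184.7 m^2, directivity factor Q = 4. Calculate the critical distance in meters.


Given values:
  R = 184.7 m^2, Q = 4
Formula: d_c = 0.141 * sqrt(Q * R)
Compute Q * R = 4 * 184.7 = 738.8
Compute sqrt(738.8) = 27.1809
d_c = 0.141 * 27.1809 = 3.833

3.833 m


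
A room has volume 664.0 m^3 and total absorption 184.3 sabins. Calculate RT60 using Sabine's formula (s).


Given values:
  V = 664.0 m^3
  A = 184.3 sabins
Formula: RT60 = 0.161 * V / A
Numerator: 0.161 * 664.0 = 106.904
RT60 = 106.904 / 184.3 = 0.58

0.58 s


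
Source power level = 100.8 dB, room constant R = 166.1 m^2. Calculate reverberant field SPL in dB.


Given values:
  Lw = 100.8 dB, R = 166.1 m^2
Formula: SPL = Lw + 10 * log10(4 / R)
Compute 4 / R = 4 / 166.1 = 0.024082
Compute 10 * log10(0.024082) = -16.1831
SPL = 100.8 + (-16.1831) = 84.62

84.62 dB


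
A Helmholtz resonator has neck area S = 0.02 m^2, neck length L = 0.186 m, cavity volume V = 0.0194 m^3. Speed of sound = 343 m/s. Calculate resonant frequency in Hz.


Given values:
  S = 0.02 m^2, L = 0.186 m, V = 0.0194 m^3, c = 343 m/s
Formula: f = (c / (2*pi)) * sqrt(S / (V * L))
Compute V * L = 0.0194 * 0.186 = 0.0036084
Compute S / (V * L) = 0.02 / 0.0036084 = 5.5426
Compute sqrt(5.5426) = 2.354273
Compute c / (2*pi) = 343 / 6.283185 = 54.590148
f = 54.590148 * 2.354273 = 128.52

128.52 Hz


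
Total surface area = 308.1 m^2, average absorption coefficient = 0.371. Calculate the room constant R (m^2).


Given values:
  S = 308.1 m^2, alpha = 0.371
Formula: R = S * alpha / (1 - alpha)
Numerator: 308.1 * 0.371 = 114.3051
Denominator: 1 - 0.371 = 0.629
R = 114.3051 / 0.629 = 181.73

181.73 m^2


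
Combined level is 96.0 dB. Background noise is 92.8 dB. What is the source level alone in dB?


Given values:
  L_total = 96.0 dB, L_bg = 92.8 dB
Formula: L_source = 10 * log10(10^(L_total/10) - 10^(L_bg/10))
Convert to linear:
  10^(96.0/10) = 3981071705.535
  10^(92.8/10) = 1905460717.9632
Difference: 3981071705.535 - 1905460717.9632 = 2075610987.5718
L_source = 10 * log10(2075610987.5718) = 93.17

93.17 dB


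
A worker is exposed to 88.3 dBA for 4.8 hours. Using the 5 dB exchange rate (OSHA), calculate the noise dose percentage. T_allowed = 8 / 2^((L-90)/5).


Given values:
  L = 88.3 dBA, T = 4.8 hours
Formula: T_allowed = 8 / 2^((L - 90) / 5)
Compute exponent: (88.3 - 90) / 5 = -0.34
Compute 2^(-0.34) = 0.790041
T_allowed = 8 / 0.790041 = 10.126057 hours
Dose = (T / T_allowed) * 100
Dose = (4.8 / 10.126057) * 100 = 47.4

47.4 %


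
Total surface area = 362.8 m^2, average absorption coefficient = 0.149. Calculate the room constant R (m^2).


Given values:
  S = 362.8 m^2, alpha = 0.149
Formula: R = S * alpha / (1 - alpha)
Numerator: 362.8 * 0.149 = 54.0572
Denominator: 1 - 0.149 = 0.851
R = 54.0572 / 0.851 = 63.52

63.52 m^2
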